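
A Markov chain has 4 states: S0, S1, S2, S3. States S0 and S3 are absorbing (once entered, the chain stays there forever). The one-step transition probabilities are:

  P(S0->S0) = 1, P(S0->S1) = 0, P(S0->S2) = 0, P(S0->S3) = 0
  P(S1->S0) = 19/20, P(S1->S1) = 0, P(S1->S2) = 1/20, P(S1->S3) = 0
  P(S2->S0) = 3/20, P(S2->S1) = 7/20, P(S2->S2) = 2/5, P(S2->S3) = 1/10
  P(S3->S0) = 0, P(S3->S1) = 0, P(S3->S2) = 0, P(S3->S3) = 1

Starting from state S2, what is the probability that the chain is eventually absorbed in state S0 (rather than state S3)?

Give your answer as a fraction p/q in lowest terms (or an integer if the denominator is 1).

Answer: 193/233

Derivation:
Let a_i = P(absorbed in S0 | start in state i).
Boundary conditions: a_S0 = 1, a_S3 = 0.
For each transient state i, a_i = sum_j P(i->j) * a_j:
  a_S1 = 19/20*a_S0 + 0*a_S1 + 1/20*a_S2 + 0*a_S3
  a_S2 = 3/20*a_S0 + 7/20*a_S1 + 2/5*a_S2 + 1/10*a_S3

Substituting a_S0 = 1 and a_S3 = 0, rearrange to (I - Q) a = r where r[i] = P(i -> S0):
  [1, -1/20] . (a_S1, a_S2) = 19/20
  [-7/20, 3/5] . (a_S1, a_S2) = 3/20

Solving yields:
  a_S1 = 231/233
  a_S2 = 193/233

Starting state is S2, so the absorption probability is a_S2 = 193/233.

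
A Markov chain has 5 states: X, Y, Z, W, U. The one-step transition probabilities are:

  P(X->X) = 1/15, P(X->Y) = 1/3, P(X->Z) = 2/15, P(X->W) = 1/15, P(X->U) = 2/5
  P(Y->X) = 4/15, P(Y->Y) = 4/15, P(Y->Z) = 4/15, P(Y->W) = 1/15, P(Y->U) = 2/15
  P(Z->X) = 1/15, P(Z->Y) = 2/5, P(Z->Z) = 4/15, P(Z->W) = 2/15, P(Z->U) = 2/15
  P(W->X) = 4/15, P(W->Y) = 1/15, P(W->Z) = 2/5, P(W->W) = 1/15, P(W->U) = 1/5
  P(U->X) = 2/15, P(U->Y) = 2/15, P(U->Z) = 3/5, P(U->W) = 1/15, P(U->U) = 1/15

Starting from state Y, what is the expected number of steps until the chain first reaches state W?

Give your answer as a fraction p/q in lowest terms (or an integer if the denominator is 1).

Let h_i = expected steps to first reach W from state i.
Boundary: h_W = 0.
First-step equations for the other states:
  h_X = 1 + 1/15*h_X + 1/3*h_Y + 2/15*h_Z + 1/15*h_W + 2/5*h_U
  h_Y = 1 + 4/15*h_X + 4/15*h_Y + 4/15*h_Z + 1/15*h_W + 2/15*h_U
  h_Z = 1 + 1/15*h_X + 2/5*h_Y + 4/15*h_Z + 2/15*h_W + 2/15*h_U
  h_U = 1 + 2/15*h_X + 2/15*h_Y + 3/5*h_Z + 1/15*h_W + 1/15*h_U

Substituting h_W = 0 and rearranging gives the linear system (I - Q) h = 1:
  [14/15, -1/3, -2/15, -2/5] . (h_X, h_Y, h_Z, h_U) = 1
  [-4/15, 11/15, -4/15, -2/15] . (h_X, h_Y, h_Z, h_U) = 1
  [-1/15, -2/5, 11/15, -2/15] . (h_X, h_Y, h_Z, h_U) = 1
  [-2/15, -2/15, -3/5, 14/15] . (h_X, h_Y, h_Z, h_U) = 1

Solving yields:
  h_X = 2070/179
  h_Y = 16515/1432
  h_Z = 15405/1432
  h_U = 32325/2864

Starting state is Y, so the expected hitting time is h_Y = 16515/1432.

Answer: 16515/1432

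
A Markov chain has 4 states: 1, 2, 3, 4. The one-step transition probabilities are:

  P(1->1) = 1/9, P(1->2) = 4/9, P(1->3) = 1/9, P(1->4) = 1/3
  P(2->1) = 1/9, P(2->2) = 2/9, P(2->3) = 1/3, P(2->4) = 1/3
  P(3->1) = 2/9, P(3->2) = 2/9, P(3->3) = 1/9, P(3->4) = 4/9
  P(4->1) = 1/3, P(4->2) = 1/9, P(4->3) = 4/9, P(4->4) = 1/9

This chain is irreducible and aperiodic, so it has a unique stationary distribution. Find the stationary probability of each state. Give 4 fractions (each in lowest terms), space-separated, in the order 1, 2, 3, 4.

The stationary distribution satisfies pi = pi * P, i.e.:
  pi_1 = 1/9*pi_1 + 1/9*pi_2 + 2/9*pi_3 + 1/3*pi_4
  pi_2 = 4/9*pi_1 + 2/9*pi_2 + 2/9*pi_3 + 1/9*pi_4
  pi_3 = 1/9*pi_1 + 1/3*pi_2 + 1/9*pi_3 + 4/9*pi_4
  pi_4 = 1/3*pi_1 + 1/3*pi_2 + 4/9*pi_3 + 1/9*pi_4
with normalization: pi_1 + pi_2 + pi_3 + pi_4 = 1.

Using the first 3 balance equations plus normalization, the linear system A*pi = b is:
  [-8/9, 1/9, 2/9, 1/3] . pi = 0
  [4/9, -7/9, 2/9, 1/9] . pi = 0
  [1/9, 1/3, -8/9, 4/9] . pi = 0
  [1, 1, 1, 1] . pi = 1

Solving yields:
  pi_1 = 114/553
  pi_2 = 130/553
  pi_3 = 145/553
  pi_4 = 164/553

Verification (pi * P):
  114/553*1/9 + 130/553*1/9 + 145/553*2/9 + 164/553*1/3 = 114/553 = pi_1  (ok)
  114/553*4/9 + 130/553*2/9 + 145/553*2/9 + 164/553*1/9 = 130/553 = pi_2  (ok)
  114/553*1/9 + 130/553*1/3 + 145/553*1/9 + 164/553*4/9 = 145/553 = pi_3  (ok)
  114/553*1/3 + 130/553*1/3 + 145/553*4/9 + 164/553*1/9 = 164/553 = pi_4  (ok)

Answer: 114/553 130/553 145/553 164/553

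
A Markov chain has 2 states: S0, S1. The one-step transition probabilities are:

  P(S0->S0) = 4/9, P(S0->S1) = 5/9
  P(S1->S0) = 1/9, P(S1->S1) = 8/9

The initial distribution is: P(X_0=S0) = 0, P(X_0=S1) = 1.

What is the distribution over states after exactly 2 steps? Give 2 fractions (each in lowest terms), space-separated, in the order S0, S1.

Propagating the distribution step by step (d_{t+1} = d_t * P):
d_0 = (S0=0, S1=1)
  d_1[S0] = 0*4/9 + 1*1/9 = 1/9
  d_1[S1] = 0*5/9 + 1*8/9 = 8/9
d_1 = (S0=1/9, S1=8/9)
  d_2[S0] = 1/9*4/9 + 8/9*1/9 = 4/27
  d_2[S1] = 1/9*5/9 + 8/9*8/9 = 23/27
d_2 = (S0=4/27, S1=23/27)

Answer: 4/27 23/27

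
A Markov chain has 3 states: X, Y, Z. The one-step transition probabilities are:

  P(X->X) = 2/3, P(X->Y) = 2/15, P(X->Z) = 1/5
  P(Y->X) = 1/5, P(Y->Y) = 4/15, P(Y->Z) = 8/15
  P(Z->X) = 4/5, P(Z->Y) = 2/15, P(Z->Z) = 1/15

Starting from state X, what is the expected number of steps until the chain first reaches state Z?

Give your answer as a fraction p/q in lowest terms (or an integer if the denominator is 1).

Let h_i = expected steps to first reach Z from state i.
Boundary: h_Z = 0.
First-step equations for the other states:
  h_X = 1 + 2/3*h_X + 2/15*h_Y + 1/5*h_Z
  h_Y = 1 + 1/5*h_X + 4/15*h_Y + 8/15*h_Z

Substituting h_Z = 0 and rearranging gives the linear system (I - Q) h = 1:
  [1/3, -2/15] . (h_X, h_Y) = 1
  [-1/5, 11/15] . (h_X, h_Y) = 1

Solving yields:
  h_X = 195/49
  h_Y = 120/49

Starting state is X, so the expected hitting time is h_X = 195/49.

Answer: 195/49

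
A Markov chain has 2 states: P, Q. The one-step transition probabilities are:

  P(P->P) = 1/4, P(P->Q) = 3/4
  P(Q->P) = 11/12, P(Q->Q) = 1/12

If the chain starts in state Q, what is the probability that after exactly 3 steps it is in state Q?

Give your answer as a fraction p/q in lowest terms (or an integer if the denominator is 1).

Answer: 31/108

Derivation:
Computing P^3 by repeated multiplication:
P^1 =
  P: [1/4, 3/4]
  Q: [11/12, 1/12]
P^2 =
  P: [3/4, 1/4]
  Q: [11/36, 25/36]
P^3 =
  P: [5/12, 7/12]
  Q: [77/108, 31/108]

(P^3)[Q -> Q] = 31/108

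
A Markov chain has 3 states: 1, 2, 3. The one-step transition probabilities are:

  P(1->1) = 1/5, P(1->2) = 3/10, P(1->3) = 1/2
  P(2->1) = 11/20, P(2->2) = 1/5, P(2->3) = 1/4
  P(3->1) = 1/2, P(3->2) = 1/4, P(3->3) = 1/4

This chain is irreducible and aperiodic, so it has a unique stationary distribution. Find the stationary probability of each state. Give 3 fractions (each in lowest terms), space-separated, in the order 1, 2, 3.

Answer: 43/109 28/109 38/109

Derivation:
The stationary distribution satisfies pi = pi * P, i.e.:
  pi_1 = 1/5*pi_1 + 11/20*pi_2 + 1/2*pi_3
  pi_2 = 3/10*pi_1 + 1/5*pi_2 + 1/4*pi_3
  pi_3 = 1/2*pi_1 + 1/4*pi_2 + 1/4*pi_3
with normalization: pi_1 + pi_2 + pi_3 = 1.

Using the first 2 balance equations plus normalization, the linear system A*pi = b is:
  [-4/5, 11/20, 1/2] . pi = 0
  [3/10, -4/5, 1/4] . pi = 0
  [1, 1, 1] . pi = 1

Solving yields:
  pi_1 = 43/109
  pi_2 = 28/109
  pi_3 = 38/109

Verification (pi * P):
  43/109*1/5 + 28/109*11/20 + 38/109*1/2 = 43/109 = pi_1  (ok)
  43/109*3/10 + 28/109*1/5 + 38/109*1/4 = 28/109 = pi_2  (ok)
  43/109*1/2 + 28/109*1/4 + 38/109*1/4 = 38/109 = pi_3  (ok)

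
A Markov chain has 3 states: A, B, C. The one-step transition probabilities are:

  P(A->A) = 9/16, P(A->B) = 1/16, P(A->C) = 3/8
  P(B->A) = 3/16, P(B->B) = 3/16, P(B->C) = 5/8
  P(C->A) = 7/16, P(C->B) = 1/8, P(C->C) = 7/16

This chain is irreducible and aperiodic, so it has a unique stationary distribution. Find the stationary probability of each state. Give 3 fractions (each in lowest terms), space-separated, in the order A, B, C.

The stationary distribution satisfies pi = pi * P, i.e.:
  pi_A = 9/16*pi_A + 3/16*pi_B + 7/16*pi_C
  pi_B = 1/16*pi_A + 3/16*pi_B + 1/8*pi_C
  pi_C = 3/8*pi_A + 5/8*pi_B + 7/16*pi_C
with normalization: pi_A + pi_B + pi_C = 1.

Using the first 2 balance equations plus normalization, the linear system A*pi = b is:
  [-7/16, 3/16, 7/16] . pi = 0
  [1/16, -13/16, 1/8] . pi = 0
  [1, 1, 1] . pi = 1

Solving yields:
  pi_A = 97/206
  pi_B = 21/206
  pi_C = 44/103

Verification (pi * P):
  97/206*9/16 + 21/206*3/16 + 44/103*7/16 = 97/206 = pi_A  (ok)
  97/206*1/16 + 21/206*3/16 + 44/103*1/8 = 21/206 = pi_B  (ok)
  97/206*3/8 + 21/206*5/8 + 44/103*7/16 = 44/103 = pi_C  (ok)

Answer: 97/206 21/206 44/103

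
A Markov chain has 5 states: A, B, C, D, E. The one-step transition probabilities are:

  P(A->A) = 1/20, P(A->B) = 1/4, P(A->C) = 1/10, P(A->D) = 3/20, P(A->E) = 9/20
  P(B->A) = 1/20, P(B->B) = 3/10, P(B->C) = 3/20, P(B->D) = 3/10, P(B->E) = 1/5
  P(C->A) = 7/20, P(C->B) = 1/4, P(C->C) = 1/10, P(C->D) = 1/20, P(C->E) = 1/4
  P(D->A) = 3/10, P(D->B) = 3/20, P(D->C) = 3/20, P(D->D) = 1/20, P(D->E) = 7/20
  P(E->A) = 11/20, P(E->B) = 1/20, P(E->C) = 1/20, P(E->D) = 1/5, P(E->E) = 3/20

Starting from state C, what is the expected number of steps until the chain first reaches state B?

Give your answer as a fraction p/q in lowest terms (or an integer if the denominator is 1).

Let h_i = expected steps to first reach B from state i.
Boundary: h_B = 0.
First-step equations for the other states:
  h_A = 1 + 1/20*h_A + 1/4*h_B + 1/10*h_C + 3/20*h_D + 9/20*h_E
  h_C = 1 + 7/20*h_A + 1/4*h_B + 1/10*h_C + 1/20*h_D + 1/4*h_E
  h_D = 1 + 3/10*h_A + 3/20*h_B + 3/20*h_C + 1/20*h_D + 7/20*h_E
  h_E = 1 + 11/20*h_A + 1/20*h_B + 1/20*h_C + 1/5*h_D + 3/20*h_E

Substituting h_B = 0 and rearranging gives the linear system (I - Q) h = 1:
  [19/20, -1/10, -3/20, -9/20] . (h_A, h_C, h_D, h_E) = 1
  [-7/20, 9/10, -1/20, -1/4] . (h_A, h_C, h_D, h_E) = 1
  [-3/10, -3/20, 19/20, -7/20] . (h_A, h_C, h_D, h_E) = 1
  [-11/20, -1/20, -1/5, 17/20] . (h_A, h_C, h_D, h_E) = 1

Solving yields:
  h_A = 2863/491
  h_C = 2751/491
  h_D = 3077/491
  h_E = 3316/491

Starting state is C, so the expected hitting time is h_C = 2751/491.

Answer: 2751/491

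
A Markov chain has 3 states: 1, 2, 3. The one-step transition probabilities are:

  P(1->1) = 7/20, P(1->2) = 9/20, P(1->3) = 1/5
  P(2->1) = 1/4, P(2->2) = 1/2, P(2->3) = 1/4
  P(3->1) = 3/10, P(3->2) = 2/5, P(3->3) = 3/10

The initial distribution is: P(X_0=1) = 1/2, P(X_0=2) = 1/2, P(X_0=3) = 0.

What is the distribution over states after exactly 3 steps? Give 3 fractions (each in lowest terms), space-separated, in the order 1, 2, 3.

Propagating the distribution step by step (d_{t+1} = d_t * P):
d_0 = (1=1/2, 2=1/2, 3=0)
  d_1[1] = 1/2*7/20 + 1/2*1/4 + 0*3/10 = 3/10
  d_1[2] = 1/2*9/20 + 1/2*1/2 + 0*2/5 = 19/40
  d_1[3] = 1/2*1/5 + 1/2*1/4 + 0*3/10 = 9/40
d_1 = (1=3/10, 2=19/40, 3=9/40)
  d_2[1] = 3/10*7/20 + 19/40*1/4 + 9/40*3/10 = 233/800
  d_2[2] = 3/10*9/20 + 19/40*1/2 + 9/40*2/5 = 37/80
  d_2[3] = 3/10*1/5 + 19/40*1/4 + 9/40*3/10 = 197/800
d_2 = (1=233/800, 2=37/80, 3=197/800)
  d_3[1] = 233/800*7/20 + 37/80*1/4 + 197/800*3/10 = 4663/16000
  d_3[2] = 233/800*9/20 + 37/80*1/2 + 197/800*2/5 = 7373/16000
  d_3[3] = 233/800*1/5 + 37/80*1/4 + 197/800*3/10 = 991/4000
d_3 = (1=4663/16000, 2=7373/16000, 3=991/4000)

Answer: 4663/16000 7373/16000 991/4000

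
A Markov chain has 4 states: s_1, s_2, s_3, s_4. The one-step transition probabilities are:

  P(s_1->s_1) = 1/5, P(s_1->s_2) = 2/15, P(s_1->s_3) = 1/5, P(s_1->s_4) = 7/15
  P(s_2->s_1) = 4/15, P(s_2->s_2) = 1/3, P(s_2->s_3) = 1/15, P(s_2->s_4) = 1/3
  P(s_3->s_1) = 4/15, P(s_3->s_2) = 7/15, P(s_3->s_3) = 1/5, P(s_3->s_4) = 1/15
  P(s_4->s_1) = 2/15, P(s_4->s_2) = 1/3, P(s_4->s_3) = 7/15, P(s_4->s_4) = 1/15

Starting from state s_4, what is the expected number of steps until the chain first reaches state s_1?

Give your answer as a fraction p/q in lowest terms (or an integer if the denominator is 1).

Let h_i = expected steps to first reach s_1 from state i.
Boundary: h_s_1 = 0.
First-step equations for the other states:
  h_s_2 = 1 + 4/15*h_s_1 + 1/3*h_s_2 + 1/15*h_s_3 + 1/3*h_s_4
  h_s_3 = 1 + 4/15*h_s_1 + 7/15*h_s_2 + 1/5*h_s_3 + 1/15*h_s_4
  h_s_4 = 1 + 2/15*h_s_1 + 1/3*h_s_2 + 7/15*h_s_3 + 1/15*h_s_4

Substituting h_s_1 = 0 and rearranging gives the linear system (I - Q) h = 1:
  [2/3, -1/15, -1/3] . (h_s_2, h_s_3, h_s_4) = 1
  [-7/15, 4/5, -1/15] . (h_s_2, h_s_3, h_s_4) = 1
  [-1/3, -7/15, 14/15] . (h_s_2, h_s_3, h_s_4) = 1

Solving yields:
  h_s_2 = 4065/962
  h_s_3 = 3945/962
  h_s_4 = 4455/962

Starting state is s_4, so the expected hitting time is h_s_4 = 4455/962.

Answer: 4455/962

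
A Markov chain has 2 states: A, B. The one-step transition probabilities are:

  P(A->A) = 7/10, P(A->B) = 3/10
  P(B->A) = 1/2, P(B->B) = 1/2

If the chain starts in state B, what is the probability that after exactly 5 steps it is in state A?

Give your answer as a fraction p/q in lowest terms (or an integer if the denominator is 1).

Answer: 781/1250

Derivation:
Computing P^5 by repeated multiplication:
P^1 =
  A: [7/10, 3/10]
  B: [1/2, 1/2]
P^2 =
  A: [16/25, 9/25]
  B: [3/5, 2/5]
P^3 =
  A: [157/250, 93/250]
  B: [31/50, 19/50]
P^4 =
  A: [391/625, 234/625]
  B: [78/125, 47/125]
P^5 =
  A: [3907/6250, 2343/6250]
  B: [781/1250, 469/1250]

(P^5)[B -> A] = 781/1250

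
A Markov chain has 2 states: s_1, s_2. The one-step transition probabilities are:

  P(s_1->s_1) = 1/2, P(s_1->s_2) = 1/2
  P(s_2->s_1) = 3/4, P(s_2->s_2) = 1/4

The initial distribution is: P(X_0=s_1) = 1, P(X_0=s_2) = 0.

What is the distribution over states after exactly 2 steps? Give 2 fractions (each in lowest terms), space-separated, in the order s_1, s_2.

Propagating the distribution step by step (d_{t+1} = d_t * P):
d_0 = (s_1=1, s_2=0)
  d_1[s_1] = 1*1/2 + 0*3/4 = 1/2
  d_1[s_2] = 1*1/2 + 0*1/4 = 1/2
d_1 = (s_1=1/2, s_2=1/2)
  d_2[s_1] = 1/2*1/2 + 1/2*3/4 = 5/8
  d_2[s_2] = 1/2*1/2 + 1/2*1/4 = 3/8
d_2 = (s_1=5/8, s_2=3/8)

Answer: 5/8 3/8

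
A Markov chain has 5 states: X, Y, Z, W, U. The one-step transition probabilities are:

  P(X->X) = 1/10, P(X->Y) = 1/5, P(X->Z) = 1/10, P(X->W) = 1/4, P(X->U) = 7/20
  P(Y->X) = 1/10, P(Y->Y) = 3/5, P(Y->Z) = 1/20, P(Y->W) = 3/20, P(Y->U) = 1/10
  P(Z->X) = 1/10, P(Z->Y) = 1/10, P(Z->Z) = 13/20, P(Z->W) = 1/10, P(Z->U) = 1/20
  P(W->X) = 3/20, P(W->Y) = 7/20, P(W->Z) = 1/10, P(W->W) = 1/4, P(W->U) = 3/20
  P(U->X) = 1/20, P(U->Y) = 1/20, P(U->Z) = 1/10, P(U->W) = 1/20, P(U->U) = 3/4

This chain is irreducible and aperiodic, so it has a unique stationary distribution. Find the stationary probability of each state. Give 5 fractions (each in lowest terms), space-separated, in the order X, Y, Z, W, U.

The stationary distribution satisfies pi = pi * P, i.e.:
  pi_X = 1/10*pi_X + 1/10*pi_Y + 1/10*pi_Z + 3/20*pi_W + 1/20*pi_U
  pi_Y = 1/5*pi_X + 3/5*pi_Y + 1/10*pi_Z + 7/20*pi_W + 1/20*pi_U
  pi_Z = 1/10*pi_X + 1/20*pi_Y + 13/20*pi_Z + 1/10*pi_W + 1/10*pi_U
  pi_W = 1/4*pi_X + 3/20*pi_Y + 1/10*pi_Z + 1/4*pi_W + 1/20*pi_U
  pi_U = 7/20*pi_X + 1/10*pi_Y + 1/20*pi_Z + 3/20*pi_W + 3/4*pi_U
with normalization: pi_X + pi_Y + pi_Z + pi_W + pi_U = 1.

Using the first 4 balance equations plus normalization, the linear system A*pi = b is:
  [-9/10, 1/10, 1/10, 3/20, 1/20] . pi = 0
  [1/5, -2/5, 1/10, 7/20, 1/20] . pi = 0
  [1/10, 1/20, -7/20, 1/10, 1/10] . pi = 0
  [1/4, 3/20, 1/10, -3/4, 1/20] . pi = 0
  [1, 1, 1, 1, 1] . pi = 1

Solving yields:
  pi_X = 242/2707
  pi_Y = 671/2707
  pi_Z = 527/2707
  pi_W = 693/5414
  pi_U = 1841/5414

Verification (pi * P):
  242/2707*1/10 + 671/2707*1/10 + 527/2707*1/10 + 693/5414*3/20 + 1841/5414*1/20 = 242/2707 = pi_X  (ok)
  242/2707*1/5 + 671/2707*3/5 + 527/2707*1/10 + 693/5414*7/20 + 1841/5414*1/20 = 671/2707 = pi_Y  (ok)
  242/2707*1/10 + 671/2707*1/20 + 527/2707*13/20 + 693/5414*1/10 + 1841/5414*1/10 = 527/2707 = pi_Z  (ok)
  242/2707*1/4 + 671/2707*3/20 + 527/2707*1/10 + 693/5414*1/4 + 1841/5414*1/20 = 693/5414 = pi_W  (ok)
  242/2707*7/20 + 671/2707*1/10 + 527/2707*1/20 + 693/5414*3/20 + 1841/5414*3/4 = 1841/5414 = pi_U  (ok)

Answer: 242/2707 671/2707 527/2707 693/5414 1841/5414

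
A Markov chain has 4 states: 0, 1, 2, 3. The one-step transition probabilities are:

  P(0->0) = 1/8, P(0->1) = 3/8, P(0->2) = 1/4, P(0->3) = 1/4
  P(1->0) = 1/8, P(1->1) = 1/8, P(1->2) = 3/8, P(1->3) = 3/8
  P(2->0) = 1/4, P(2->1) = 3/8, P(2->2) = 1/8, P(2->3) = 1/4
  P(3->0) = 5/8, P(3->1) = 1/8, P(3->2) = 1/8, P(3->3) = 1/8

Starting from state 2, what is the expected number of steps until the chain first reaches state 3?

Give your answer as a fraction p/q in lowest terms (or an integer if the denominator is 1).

Let h_i = expected steps to first reach 3 from state i.
Boundary: h_3 = 0.
First-step equations for the other states:
  h_0 = 1 + 1/8*h_0 + 3/8*h_1 + 1/4*h_2 + 1/4*h_3
  h_1 = 1 + 1/8*h_0 + 1/8*h_1 + 3/8*h_2 + 3/8*h_3
  h_2 = 1 + 1/4*h_0 + 3/8*h_1 + 1/8*h_2 + 1/4*h_3

Substituting h_3 = 0 and rearranging gives the linear system (I - Q) h = 1:
  [7/8, -3/8, -1/4] . (h_0, h_1, h_2) = 1
  [-1/8, 7/8, -3/8] . (h_0, h_1, h_2) = 1
  [-1/4, -3/8, 7/8] . (h_0, h_1, h_2) = 1

Solving yields:
  h_0 = 80/23
  h_1 = 72/23
  h_2 = 80/23

Starting state is 2, so the expected hitting time is h_2 = 80/23.

Answer: 80/23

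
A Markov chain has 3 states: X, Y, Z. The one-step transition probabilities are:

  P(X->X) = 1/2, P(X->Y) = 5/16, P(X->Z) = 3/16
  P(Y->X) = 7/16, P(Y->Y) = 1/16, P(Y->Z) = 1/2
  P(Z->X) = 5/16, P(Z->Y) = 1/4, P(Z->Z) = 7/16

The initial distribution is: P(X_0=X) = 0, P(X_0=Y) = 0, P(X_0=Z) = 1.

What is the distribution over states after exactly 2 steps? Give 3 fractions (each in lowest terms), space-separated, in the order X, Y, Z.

Answer: 103/256 57/256 3/8

Derivation:
Propagating the distribution step by step (d_{t+1} = d_t * P):
d_0 = (X=0, Y=0, Z=1)
  d_1[X] = 0*1/2 + 0*7/16 + 1*5/16 = 5/16
  d_1[Y] = 0*5/16 + 0*1/16 + 1*1/4 = 1/4
  d_1[Z] = 0*3/16 + 0*1/2 + 1*7/16 = 7/16
d_1 = (X=5/16, Y=1/4, Z=7/16)
  d_2[X] = 5/16*1/2 + 1/4*7/16 + 7/16*5/16 = 103/256
  d_2[Y] = 5/16*5/16 + 1/4*1/16 + 7/16*1/4 = 57/256
  d_2[Z] = 5/16*3/16 + 1/4*1/2 + 7/16*7/16 = 3/8
d_2 = (X=103/256, Y=57/256, Z=3/8)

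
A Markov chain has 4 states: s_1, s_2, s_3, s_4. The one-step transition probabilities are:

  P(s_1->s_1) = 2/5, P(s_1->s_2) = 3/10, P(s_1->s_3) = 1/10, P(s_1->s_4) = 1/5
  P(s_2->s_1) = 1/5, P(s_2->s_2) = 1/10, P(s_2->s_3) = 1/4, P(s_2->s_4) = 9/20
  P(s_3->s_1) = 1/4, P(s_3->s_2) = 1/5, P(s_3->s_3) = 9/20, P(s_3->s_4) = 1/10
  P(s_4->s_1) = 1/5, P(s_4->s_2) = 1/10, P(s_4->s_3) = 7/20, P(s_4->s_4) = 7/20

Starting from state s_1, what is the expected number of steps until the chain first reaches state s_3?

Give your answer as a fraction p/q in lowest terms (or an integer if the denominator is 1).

Answer: 535/109

Derivation:
Let h_i = expected steps to first reach s_3 from state i.
Boundary: h_s_3 = 0.
First-step equations for the other states:
  h_s_1 = 1 + 2/5*h_s_1 + 3/10*h_s_2 + 1/10*h_s_3 + 1/5*h_s_4
  h_s_2 = 1 + 1/5*h_s_1 + 1/10*h_s_2 + 1/4*h_s_3 + 9/20*h_s_4
  h_s_4 = 1 + 1/5*h_s_1 + 1/10*h_s_2 + 7/20*h_s_3 + 7/20*h_s_4

Substituting h_s_3 = 0 and rearranging gives the linear system (I - Q) h = 1:
  [3/5, -3/10, -1/5] . (h_s_1, h_s_2, h_s_4) = 1
  [-1/5, 9/10, -9/20] . (h_s_1, h_s_2, h_s_4) = 1
  [-1/5, -1/10, 13/20] . (h_s_1, h_s_2, h_s_4) = 1

Solving yields:
  h_s_1 = 535/109
  h_s_2 = 440/109
  h_s_4 = 400/109

Starting state is s_1, so the expected hitting time is h_s_1 = 535/109.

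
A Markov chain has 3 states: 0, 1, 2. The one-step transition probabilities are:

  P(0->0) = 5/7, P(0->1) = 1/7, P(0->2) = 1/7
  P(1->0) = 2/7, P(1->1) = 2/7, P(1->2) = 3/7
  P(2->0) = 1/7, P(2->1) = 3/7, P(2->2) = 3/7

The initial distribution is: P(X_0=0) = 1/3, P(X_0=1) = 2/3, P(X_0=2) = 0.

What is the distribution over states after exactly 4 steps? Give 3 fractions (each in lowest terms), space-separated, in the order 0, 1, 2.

Answer: 3046/7203 1940/7203 739/2401

Derivation:
Propagating the distribution step by step (d_{t+1} = d_t * P):
d_0 = (0=1/3, 1=2/3, 2=0)
  d_1[0] = 1/3*5/7 + 2/3*2/7 + 0*1/7 = 3/7
  d_1[1] = 1/3*1/7 + 2/3*2/7 + 0*3/7 = 5/21
  d_1[2] = 1/3*1/7 + 2/3*3/7 + 0*3/7 = 1/3
d_1 = (0=3/7, 1=5/21, 2=1/3)
  d_2[0] = 3/7*5/7 + 5/21*2/7 + 1/3*1/7 = 62/147
  d_2[1] = 3/7*1/7 + 5/21*2/7 + 1/3*3/7 = 40/147
  d_2[2] = 3/7*1/7 + 5/21*3/7 + 1/3*3/7 = 15/49
d_2 = (0=62/147, 1=40/147, 2=15/49)
  d_3[0] = 62/147*5/7 + 40/147*2/7 + 15/49*1/7 = 145/343
  d_3[1] = 62/147*1/7 + 40/147*2/7 + 15/49*3/7 = 277/1029
  d_3[2] = 62/147*1/7 + 40/147*3/7 + 15/49*3/7 = 317/1029
d_3 = (0=145/343, 1=277/1029, 2=317/1029)
  d_4[0] = 145/343*5/7 + 277/1029*2/7 + 317/1029*1/7 = 3046/7203
  d_4[1] = 145/343*1/7 + 277/1029*2/7 + 317/1029*3/7 = 1940/7203
  d_4[2] = 145/343*1/7 + 277/1029*3/7 + 317/1029*3/7 = 739/2401
d_4 = (0=3046/7203, 1=1940/7203, 2=739/2401)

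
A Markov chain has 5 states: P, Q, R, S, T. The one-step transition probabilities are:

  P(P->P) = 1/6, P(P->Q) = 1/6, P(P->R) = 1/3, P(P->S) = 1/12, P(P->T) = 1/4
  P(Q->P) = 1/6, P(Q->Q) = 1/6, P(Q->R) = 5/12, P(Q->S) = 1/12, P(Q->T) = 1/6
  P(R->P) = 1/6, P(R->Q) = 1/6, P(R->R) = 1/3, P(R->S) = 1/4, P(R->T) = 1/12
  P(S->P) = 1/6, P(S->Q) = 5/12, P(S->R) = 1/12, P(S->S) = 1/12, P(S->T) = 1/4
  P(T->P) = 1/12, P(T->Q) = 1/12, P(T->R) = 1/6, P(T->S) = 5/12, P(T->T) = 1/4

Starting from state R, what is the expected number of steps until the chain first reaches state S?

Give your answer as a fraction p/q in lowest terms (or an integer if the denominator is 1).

Let h_i = expected steps to first reach S from state i.
Boundary: h_S = 0.
First-step equations for the other states:
  h_P = 1 + 1/6*h_P + 1/6*h_Q + 1/3*h_R + 1/12*h_S + 1/4*h_T
  h_Q = 1 + 1/6*h_P + 1/6*h_Q + 5/12*h_R + 1/12*h_S + 1/6*h_T
  h_R = 1 + 1/6*h_P + 1/6*h_Q + 1/3*h_R + 1/4*h_S + 1/12*h_T
  h_T = 1 + 1/12*h_P + 1/12*h_Q + 1/6*h_R + 5/12*h_S + 1/4*h_T

Substituting h_S = 0 and rearranging gives the linear system (I - Q) h = 1:
  [5/6, -1/6, -1/3, -1/4] . (h_P, h_Q, h_R, h_T) = 1
  [-1/6, 5/6, -5/12, -1/6] . (h_P, h_Q, h_R, h_T) = 1
  [-1/6, -1/6, 2/3, -1/12] . (h_P, h_Q, h_R, h_T) = 1
  [-1/12, -1/12, -1/6, 3/4] . (h_P, h_Q, h_R, h_T) = 1

Solving yields:
  h_P = 238/47
  h_Q = 242/47
  h_R = 1476/329
  h_T = 1140/329

Starting state is R, so the expected hitting time is h_R = 1476/329.

Answer: 1476/329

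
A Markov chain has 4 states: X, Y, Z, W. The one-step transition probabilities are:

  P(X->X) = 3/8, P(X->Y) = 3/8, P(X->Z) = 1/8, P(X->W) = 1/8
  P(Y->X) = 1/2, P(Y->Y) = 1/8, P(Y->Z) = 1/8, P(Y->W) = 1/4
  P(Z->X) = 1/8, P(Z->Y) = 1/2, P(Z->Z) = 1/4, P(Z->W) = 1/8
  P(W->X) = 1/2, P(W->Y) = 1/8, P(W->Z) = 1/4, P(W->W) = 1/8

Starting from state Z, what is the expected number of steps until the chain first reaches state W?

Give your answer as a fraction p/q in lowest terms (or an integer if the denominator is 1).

Answer: 6

Derivation:
Let h_i = expected steps to first reach W from state i.
Boundary: h_W = 0.
First-step equations for the other states:
  h_X = 1 + 3/8*h_X + 3/8*h_Y + 1/8*h_Z + 1/8*h_W
  h_Y = 1 + 1/2*h_X + 1/8*h_Y + 1/8*h_Z + 1/4*h_W
  h_Z = 1 + 1/8*h_X + 1/2*h_Y + 1/4*h_Z + 1/8*h_W

Substituting h_W = 0 and rearranging gives the linear system (I - Q) h = 1:
  [5/8, -3/8, -1/8] . (h_X, h_Y, h_Z) = 1
  [-1/2, 7/8, -1/8] . (h_X, h_Y, h_Z) = 1
  [-1/8, -1/2, 3/4] . (h_X, h_Y, h_Z) = 1

Solving yields:
  h_X = 140/23
  h_Y = 126/23
  h_Z = 6

Starting state is Z, so the expected hitting time is h_Z = 6.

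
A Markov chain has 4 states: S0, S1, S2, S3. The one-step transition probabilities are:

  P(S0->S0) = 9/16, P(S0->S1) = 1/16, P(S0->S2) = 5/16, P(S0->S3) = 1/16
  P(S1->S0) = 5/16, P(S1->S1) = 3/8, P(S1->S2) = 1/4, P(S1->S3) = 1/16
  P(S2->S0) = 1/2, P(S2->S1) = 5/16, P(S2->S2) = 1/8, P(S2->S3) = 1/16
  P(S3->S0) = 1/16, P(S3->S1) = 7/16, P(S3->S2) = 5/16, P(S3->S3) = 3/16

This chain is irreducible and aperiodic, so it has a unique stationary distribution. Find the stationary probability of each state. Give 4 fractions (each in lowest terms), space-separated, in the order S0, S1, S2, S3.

Answer: 453/994 110/497 125/497 1/14

Derivation:
The stationary distribution satisfies pi = pi * P, i.e.:
  pi_S0 = 9/16*pi_S0 + 5/16*pi_S1 + 1/2*pi_S2 + 1/16*pi_S3
  pi_S1 = 1/16*pi_S0 + 3/8*pi_S1 + 5/16*pi_S2 + 7/16*pi_S3
  pi_S2 = 5/16*pi_S0 + 1/4*pi_S1 + 1/8*pi_S2 + 5/16*pi_S3
  pi_S3 = 1/16*pi_S0 + 1/16*pi_S1 + 1/16*pi_S2 + 3/16*pi_S3
with normalization: pi_S0 + pi_S1 + pi_S2 + pi_S3 = 1.

Using the first 3 balance equations plus normalization, the linear system A*pi = b is:
  [-7/16, 5/16, 1/2, 1/16] . pi = 0
  [1/16, -5/8, 5/16, 7/16] . pi = 0
  [5/16, 1/4, -7/8, 5/16] . pi = 0
  [1, 1, 1, 1] . pi = 1

Solving yields:
  pi_S0 = 453/994
  pi_S1 = 110/497
  pi_S2 = 125/497
  pi_S3 = 1/14

Verification (pi * P):
  453/994*9/16 + 110/497*5/16 + 125/497*1/2 + 1/14*1/16 = 453/994 = pi_S0  (ok)
  453/994*1/16 + 110/497*3/8 + 125/497*5/16 + 1/14*7/16 = 110/497 = pi_S1  (ok)
  453/994*5/16 + 110/497*1/4 + 125/497*1/8 + 1/14*5/16 = 125/497 = pi_S2  (ok)
  453/994*1/16 + 110/497*1/16 + 125/497*1/16 + 1/14*3/16 = 1/14 = pi_S3  (ok)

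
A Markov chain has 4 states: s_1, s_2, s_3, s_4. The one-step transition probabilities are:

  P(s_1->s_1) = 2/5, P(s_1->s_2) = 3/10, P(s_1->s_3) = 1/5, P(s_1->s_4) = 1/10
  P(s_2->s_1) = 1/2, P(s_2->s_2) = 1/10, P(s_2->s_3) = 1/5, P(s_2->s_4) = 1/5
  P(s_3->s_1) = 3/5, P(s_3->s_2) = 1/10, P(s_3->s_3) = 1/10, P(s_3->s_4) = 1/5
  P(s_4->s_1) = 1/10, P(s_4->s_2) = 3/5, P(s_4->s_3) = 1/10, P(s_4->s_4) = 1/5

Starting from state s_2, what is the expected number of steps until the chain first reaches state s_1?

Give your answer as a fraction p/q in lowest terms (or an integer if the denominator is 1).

Answer: 55/24

Derivation:
Let h_i = expected steps to first reach s_1 from state i.
Boundary: h_s_1 = 0.
First-step equations for the other states:
  h_s_2 = 1 + 1/2*h_s_1 + 1/10*h_s_2 + 1/5*h_s_3 + 1/5*h_s_4
  h_s_3 = 1 + 3/5*h_s_1 + 1/10*h_s_2 + 1/10*h_s_3 + 1/5*h_s_4
  h_s_4 = 1 + 1/10*h_s_1 + 3/5*h_s_2 + 1/10*h_s_3 + 1/5*h_s_4

Substituting h_s_1 = 0 and rearranging gives the linear system (I - Q) h = 1:
  [9/10, -1/5, -1/5] . (h_s_2, h_s_3, h_s_4) = 1
  [-1/10, 9/10, -1/5] . (h_s_2, h_s_3, h_s_4) = 1
  [-3/5, -1/10, 4/5] . (h_s_2, h_s_3, h_s_4) = 1

Solving yields:
  h_s_2 = 55/24
  h_s_3 = 25/12
  h_s_4 = 155/48

Starting state is s_2, so the expected hitting time is h_s_2 = 55/24.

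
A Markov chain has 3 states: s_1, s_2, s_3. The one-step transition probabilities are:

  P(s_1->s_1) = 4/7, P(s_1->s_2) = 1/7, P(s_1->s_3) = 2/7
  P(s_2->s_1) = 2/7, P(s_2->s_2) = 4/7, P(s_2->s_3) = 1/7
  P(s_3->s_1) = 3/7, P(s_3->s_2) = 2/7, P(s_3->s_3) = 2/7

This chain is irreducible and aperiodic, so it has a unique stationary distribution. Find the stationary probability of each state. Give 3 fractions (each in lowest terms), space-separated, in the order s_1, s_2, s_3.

The stationary distribution satisfies pi = pi * P, i.e.:
  pi_s_1 = 4/7*pi_s_1 + 2/7*pi_s_2 + 3/7*pi_s_3
  pi_s_2 = 1/7*pi_s_1 + 4/7*pi_s_2 + 2/7*pi_s_3
  pi_s_3 = 2/7*pi_s_1 + 1/7*pi_s_2 + 2/7*pi_s_3
with normalization: pi_s_1 + pi_s_2 + pi_s_3 = 1.

Using the first 2 balance equations plus normalization, the linear system A*pi = b is:
  [-3/7, 2/7, 3/7] . pi = 0
  [1/7, -3/7, 2/7] . pi = 0
  [1, 1, 1] . pi = 1

Solving yields:
  pi_s_1 = 13/29
  pi_s_2 = 9/29
  pi_s_3 = 7/29

Verification (pi * P):
  13/29*4/7 + 9/29*2/7 + 7/29*3/7 = 13/29 = pi_s_1  (ok)
  13/29*1/7 + 9/29*4/7 + 7/29*2/7 = 9/29 = pi_s_2  (ok)
  13/29*2/7 + 9/29*1/7 + 7/29*2/7 = 7/29 = pi_s_3  (ok)

Answer: 13/29 9/29 7/29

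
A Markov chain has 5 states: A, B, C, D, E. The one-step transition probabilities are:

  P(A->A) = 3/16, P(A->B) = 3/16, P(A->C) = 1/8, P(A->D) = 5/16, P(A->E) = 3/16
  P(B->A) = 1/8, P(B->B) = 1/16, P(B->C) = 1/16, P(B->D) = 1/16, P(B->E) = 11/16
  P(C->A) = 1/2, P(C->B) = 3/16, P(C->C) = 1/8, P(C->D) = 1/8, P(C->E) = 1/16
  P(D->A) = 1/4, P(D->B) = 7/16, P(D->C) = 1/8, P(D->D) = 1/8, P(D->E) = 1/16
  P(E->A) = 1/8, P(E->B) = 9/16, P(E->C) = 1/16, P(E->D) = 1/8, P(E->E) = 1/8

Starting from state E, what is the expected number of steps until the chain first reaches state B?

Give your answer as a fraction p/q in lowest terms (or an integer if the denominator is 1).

Let h_i = expected steps to first reach B from state i.
Boundary: h_B = 0.
First-step equations for the other states:
  h_A = 1 + 3/16*h_A + 3/16*h_B + 1/8*h_C + 5/16*h_D + 3/16*h_E
  h_C = 1 + 1/2*h_A + 3/16*h_B + 1/8*h_C + 1/8*h_D + 1/16*h_E
  h_D = 1 + 1/4*h_A + 7/16*h_B + 1/8*h_C + 1/8*h_D + 1/16*h_E
  h_E = 1 + 1/8*h_A + 9/16*h_B + 1/16*h_C + 1/8*h_D + 1/8*h_E

Substituting h_B = 0 and rearranging gives the linear system (I - Q) h = 1:
  [13/16, -1/8, -5/16, -3/16] . (h_A, h_C, h_D, h_E) = 1
  [-1/2, 7/8, -1/8, -1/16] . (h_A, h_C, h_D, h_E) = 1
  [-1/4, -1/8, 7/8, -1/16] . (h_A, h_C, h_D, h_E) = 1
  [-1/8, -1/16, -1/8, 7/8] . (h_A, h_C, h_D, h_E) = 1

Solving yields:
  h_A = 6720/1979
  h_C = 7216/1979
  h_D = 5536/1979
  h_E = 4528/1979

Starting state is E, so the expected hitting time is h_E = 4528/1979.

Answer: 4528/1979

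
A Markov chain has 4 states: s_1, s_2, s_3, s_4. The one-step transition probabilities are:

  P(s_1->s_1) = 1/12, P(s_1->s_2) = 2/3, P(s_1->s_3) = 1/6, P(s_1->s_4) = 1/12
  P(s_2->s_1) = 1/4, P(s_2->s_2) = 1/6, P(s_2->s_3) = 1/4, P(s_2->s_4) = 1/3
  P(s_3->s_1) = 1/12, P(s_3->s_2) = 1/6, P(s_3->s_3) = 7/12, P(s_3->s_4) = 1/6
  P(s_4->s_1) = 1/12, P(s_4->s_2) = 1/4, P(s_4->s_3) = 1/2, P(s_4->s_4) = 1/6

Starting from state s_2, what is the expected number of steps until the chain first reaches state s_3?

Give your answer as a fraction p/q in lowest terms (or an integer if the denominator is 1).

Answer: 2280/677

Derivation:
Let h_i = expected steps to first reach s_3 from state i.
Boundary: h_s_3 = 0.
First-step equations for the other states:
  h_s_1 = 1 + 1/12*h_s_1 + 2/3*h_s_2 + 1/6*h_s_3 + 1/12*h_s_4
  h_s_2 = 1 + 1/4*h_s_1 + 1/6*h_s_2 + 1/4*h_s_3 + 1/3*h_s_4
  h_s_4 = 1 + 1/12*h_s_1 + 1/4*h_s_2 + 1/2*h_s_3 + 1/6*h_s_4

Substituting h_s_3 = 0 and rearranging gives the linear system (I - Q) h = 1:
  [11/12, -2/3, -1/12] . (h_s_1, h_s_2, h_s_4) = 1
  [-1/4, 5/6, -1/3] . (h_s_1, h_s_2, h_s_4) = 1
  [-1/12, -1/4, 5/6] . (h_s_1, h_s_2, h_s_4) = 1

Solving yields:
  h_s_1 = 2556/677
  h_s_2 = 2280/677
  h_s_4 = 1752/677

Starting state is s_2, so the expected hitting time is h_s_2 = 2280/677.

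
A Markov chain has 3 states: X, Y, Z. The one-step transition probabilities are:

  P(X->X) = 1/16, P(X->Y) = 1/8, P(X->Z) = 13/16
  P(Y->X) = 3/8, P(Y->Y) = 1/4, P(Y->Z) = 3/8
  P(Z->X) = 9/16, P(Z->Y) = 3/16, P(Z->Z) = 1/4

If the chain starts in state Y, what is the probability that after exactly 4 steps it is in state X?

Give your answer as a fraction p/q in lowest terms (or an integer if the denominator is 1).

Answer: 11361/32768

Derivation:
Computing P^4 by repeated multiplication:
P^1 =
  X: [1/16, 1/8, 13/16]
  Y: [3/8, 1/4, 3/8]
  Z: [9/16, 3/16, 1/4]
P^2 =
  X: [65/128, 49/256, 77/256]
  Y: [21/64, 23/128, 63/128]
  Z: [63/256, 21/128, 151/256]
P^3 =
  X: [1117/4096, 687/4096, 573/1024]
  Y: [747/2048, 365/2048, 117/256]
  Z: [837/2048, 747/4096, 1675/4096]
P^4 =
  X: [25867/65536, 5929/32768, 27811/65536]
  Y: [11361/32768, 2881/16384, 15645/32768]
  Z: [21231/65536, 11361/65536, 2059/4096]

(P^4)[Y -> X] = 11361/32768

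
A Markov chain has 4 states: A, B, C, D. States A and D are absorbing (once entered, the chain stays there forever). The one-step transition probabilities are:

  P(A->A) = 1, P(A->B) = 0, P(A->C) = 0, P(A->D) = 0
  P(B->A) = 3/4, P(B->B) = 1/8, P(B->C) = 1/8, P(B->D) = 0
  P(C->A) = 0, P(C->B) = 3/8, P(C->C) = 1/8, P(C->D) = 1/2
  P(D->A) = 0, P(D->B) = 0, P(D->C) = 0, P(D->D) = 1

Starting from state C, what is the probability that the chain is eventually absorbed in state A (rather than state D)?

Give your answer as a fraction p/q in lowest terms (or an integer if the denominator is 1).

Answer: 9/23

Derivation:
Let a_i = P(absorbed in A | start in state i).
Boundary conditions: a_A = 1, a_D = 0.
For each transient state i, a_i = sum_j P(i->j) * a_j:
  a_B = 3/4*a_A + 1/8*a_B + 1/8*a_C + 0*a_D
  a_C = 0*a_A + 3/8*a_B + 1/8*a_C + 1/2*a_D

Substituting a_A = 1 and a_D = 0, rearrange to (I - Q) a = r where r[i] = P(i -> A):
  [7/8, -1/8] . (a_B, a_C) = 3/4
  [-3/8, 7/8] . (a_B, a_C) = 0

Solving yields:
  a_B = 21/23
  a_C = 9/23

Starting state is C, so the absorption probability is a_C = 9/23.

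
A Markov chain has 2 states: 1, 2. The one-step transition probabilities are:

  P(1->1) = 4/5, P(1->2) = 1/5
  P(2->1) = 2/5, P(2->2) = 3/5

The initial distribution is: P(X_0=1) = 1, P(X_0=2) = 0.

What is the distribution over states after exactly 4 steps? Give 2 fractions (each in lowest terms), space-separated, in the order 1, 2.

Propagating the distribution step by step (d_{t+1} = d_t * P):
d_0 = (1=1, 2=0)
  d_1[1] = 1*4/5 + 0*2/5 = 4/5
  d_1[2] = 1*1/5 + 0*3/5 = 1/5
d_1 = (1=4/5, 2=1/5)
  d_2[1] = 4/5*4/5 + 1/5*2/5 = 18/25
  d_2[2] = 4/5*1/5 + 1/5*3/5 = 7/25
d_2 = (1=18/25, 2=7/25)
  d_3[1] = 18/25*4/5 + 7/25*2/5 = 86/125
  d_3[2] = 18/25*1/5 + 7/25*3/5 = 39/125
d_3 = (1=86/125, 2=39/125)
  d_4[1] = 86/125*4/5 + 39/125*2/5 = 422/625
  d_4[2] = 86/125*1/5 + 39/125*3/5 = 203/625
d_4 = (1=422/625, 2=203/625)

Answer: 422/625 203/625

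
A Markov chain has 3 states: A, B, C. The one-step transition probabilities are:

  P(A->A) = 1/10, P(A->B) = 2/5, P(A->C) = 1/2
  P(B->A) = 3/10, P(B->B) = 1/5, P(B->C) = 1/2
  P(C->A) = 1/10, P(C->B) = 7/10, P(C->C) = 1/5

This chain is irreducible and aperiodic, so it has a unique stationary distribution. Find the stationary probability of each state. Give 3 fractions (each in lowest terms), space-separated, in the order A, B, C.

Answer: 29/156 67/156 5/13

Derivation:
The stationary distribution satisfies pi = pi * P, i.e.:
  pi_A = 1/10*pi_A + 3/10*pi_B + 1/10*pi_C
  pi_B = 2/5*pi_A + 1/5*pi_B + 7/10*pi_C
  pi_C = 1/2*pi_A + 1/2*pi_B + 1/5*pi_C
with normalization: pi_A + pi_B + pi_C = 1.

Using the first 2 balance equations plus normalization, the linear system A*pi = b is:
  [-9/10, 3/10, 1/10] . pi = 0
  [2/5, -4/5, 7/10] . pi = 0
  [1, 1, 1] . pi = 1

Solving yields:
  pi_A = 29/156
  pi_B = 67/156
  pi_C = 5/13

Verification (pi * P):
  29/156*1/10 + 67/156*3/10 + 5/13*1/10 = 29/156 = pi_A  (ok)
  29/156*2/5 + 67/156*1/5 + 5/13*7/10 = 67/156 = pi_B  (ok)
  29/156*1/2 + 67/156*1/2 + 5/13*1/5 = 5/13 = pi_C  (ok)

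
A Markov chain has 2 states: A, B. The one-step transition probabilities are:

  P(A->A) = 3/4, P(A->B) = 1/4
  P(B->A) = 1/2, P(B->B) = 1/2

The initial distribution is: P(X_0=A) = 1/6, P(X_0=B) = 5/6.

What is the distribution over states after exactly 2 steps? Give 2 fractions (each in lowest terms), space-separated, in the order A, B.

Propagating the distribution step by step (d_{t+1} = d_t * P):
d_0 = (A=1/6, B=5/6)
  d_1[A] = 1/6*3/4 + 5/6*1/2 = 13/24
  d_1[B] = 1/6*1/4 + 5/6*1/2 = 11/24
d_1 = (A=13/24, B=11/24)
  d_2[A] = 13/24*3/4 + 11/24*1/2 = 61/96
  d_2[B] = 13/24*1/4 + 11/24*1/2 = 35/96
d_2 = (A=61/96, B=35/96)

Answer: 61/96 35/96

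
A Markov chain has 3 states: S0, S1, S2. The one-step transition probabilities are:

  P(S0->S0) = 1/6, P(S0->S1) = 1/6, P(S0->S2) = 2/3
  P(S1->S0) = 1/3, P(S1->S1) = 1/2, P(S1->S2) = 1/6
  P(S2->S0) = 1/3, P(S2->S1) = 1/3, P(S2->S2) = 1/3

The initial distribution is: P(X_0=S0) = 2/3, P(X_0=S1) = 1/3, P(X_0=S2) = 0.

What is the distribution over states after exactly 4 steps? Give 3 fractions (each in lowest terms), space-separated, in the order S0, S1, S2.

Propagating the distribution step by step (d_{t+1} = d_t * P):
d_0 = (S0=2/3, S1=1/3, S2=0)
  d_1[S0] = 2/3*1/6 + 1/3*1/3 + 0*1/3 = 2/9
  d_1[S1] = 2/3*1/6 + 1/3*1/2 + 0*1/3 = 5/18
  d_1[S2] = 2/3*2/3 + 1/3*1/6 + 0*1/3 = 1/2
d_1 = (S0=2/9, S1=5/18, S2=1/2)
  d_2[S0] = 2/9*1/6 + 5/18*1/3 + 1/2*1/3 = 8/27
  d_2[S1] = 2/9*1/6 + 5/18*1/2 + 1/2*1/3 = 37/108
  d_2[S2] = 2/9*2/3 + 5/18*1/6 + 1/2*1/3 = 13/36
d_2 = (S0=8/27, S1=37/108, S2=13/36)
  d_3[S0] = 8/27*1/6 + 37/108*1/3 + 13/36*1/3 = 23/81
  d_3[S1] = 8/27*1/6 + 37/108*1/2 + 13/36*1/3 = 221/648
  d_3[S2] = 8/27*2/3 + 37/108*1/6 + 13/36*1/3 = 3/8
d_3 = (S0=23/81, S1=221/648, S2=3/8)
  d_4[S0] = 23/81*1/6 + 221/648*1/3 + 3/8*1/3 = 139/486
  d_4[S1] = 23/81*1/6 + 221/648*1/2 + 3/8*1/3 = 1333/3888
  d_4[S2] = 23/81*2/3 + 221/648*1/6 + 3/8*1/3 = 481/1296
d_4 = (S0=139/486, S1=1333/3888, S2=481/1296)

Answer: 139/486 1333/3888 481/1296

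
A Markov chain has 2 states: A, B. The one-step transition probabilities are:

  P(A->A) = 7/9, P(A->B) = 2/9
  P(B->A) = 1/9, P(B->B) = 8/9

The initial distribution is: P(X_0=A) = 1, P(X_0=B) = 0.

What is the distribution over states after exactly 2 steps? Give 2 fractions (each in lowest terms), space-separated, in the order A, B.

Answer: 17/27 10/27

Derivation:
Propagating the distribution step by step (d_{t+1} = d_t * P):
d_0 = (A=1, B=0)
  d_1[A] = 1*7/9 + 0*1/9 = 7/9
  d_1[B] = 1*2/9 + 0*8/9 = 2/9
d_1 = (A=7/9, B=2/9)
  d_2[A] = 7/9*7/9 + 2/9*1/9 = 17/27
  d_2[B] = 7/9*2/9 + 2/9*8/9 = 10/27
d_2 = (A=17/27, B=10/27)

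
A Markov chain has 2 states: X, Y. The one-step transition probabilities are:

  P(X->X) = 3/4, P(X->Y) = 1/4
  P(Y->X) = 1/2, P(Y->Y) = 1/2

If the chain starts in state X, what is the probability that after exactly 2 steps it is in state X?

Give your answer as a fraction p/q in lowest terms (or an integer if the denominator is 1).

Answer: 11/16

Derivation:
Computing P^2 by repeated multiplication:
P^1 =
  X: [3/4, 1/4]
  Y: [1/2, 1/2]
P^2 =
  X: [11/16, 5/16]
  Y: [5/8, 3/8]

(P^2)[X -> X] = 11/16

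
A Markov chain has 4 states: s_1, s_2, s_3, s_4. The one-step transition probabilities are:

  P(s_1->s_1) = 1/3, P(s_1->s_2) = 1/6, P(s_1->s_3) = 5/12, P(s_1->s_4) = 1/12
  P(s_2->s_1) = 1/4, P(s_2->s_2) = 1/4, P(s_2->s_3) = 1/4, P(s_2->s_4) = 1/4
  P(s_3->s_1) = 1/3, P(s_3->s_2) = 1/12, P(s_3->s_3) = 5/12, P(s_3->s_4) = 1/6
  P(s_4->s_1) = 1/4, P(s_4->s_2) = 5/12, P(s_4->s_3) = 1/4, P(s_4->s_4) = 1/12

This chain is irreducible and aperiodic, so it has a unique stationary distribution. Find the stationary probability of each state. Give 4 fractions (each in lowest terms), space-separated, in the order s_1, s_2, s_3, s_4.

Answer: 11/36 95/504 13/36 73/504

Derivation:
The stationary distribution satisfies pi = pi * P, i.e.:
  pi_s_1 = 1/3*pi_s_1 + 1/4*pi_s_2 + 1/3*pi_s_3 + 1/4*pi_s_4
  pi_s_2 = 1/6*pi_s_1 + 1/4*pi_s_2 + 1/12*pi_s_3 + 5/12*pi_s_4
  pi_s_3 = 5/12*pi_s_1 + 1/4*pi_s_2 + 5/12*pi_s_3 + 1/4*pi_s_4
  pi_s_4 = 1/12*pi_s_1 + 1/4*pi_s_2 + 1/6*pi_s_3 + 1/12*pi_s_4
with normalization: pi_s_1 + pi_s_2 + pi_s_3 + pi_s_4 = 1.

Using the first 3 balance equations plus normalization, the linear system A*pi = b is:
  [-2/3, 1/4, 1/3, 1/4] . pi = 0
  [1/6, -3/4, 1/12, 5/12] . pi = 0
  [5/12, 1/4, -7/12, 1/4] . pi = 0
  [1, 1, 1, 1] . pi = 1

Solving yields:
  pi_s_1 = 11/36
  pi_s_2 = 95/504
  pi_s_3 = 13/36
  pi_s_4 = 73/504

Verification (pi * P):
  11/36*1/3 + 95/504*1/4 + 13/36*1/3 + 73/504*1/4 = 11/36 = pi_s_1  (ok)
  11/36*1/6 + 95/504*1/4 + 13/36*1/12 + 73/504*5/12 = 95/504 = pi_s_2  (ok)
  11/36*5/12 + 95/504*1/4 + 13/36*5/12 + 73/504*1/4 = 13/36 = pi_s_3  (ok)
  11/36*1/12 + 95/504*1/4 + 13/36*1/6 + 73/504*1/12 = 73/504 = pi_s_4  (ok)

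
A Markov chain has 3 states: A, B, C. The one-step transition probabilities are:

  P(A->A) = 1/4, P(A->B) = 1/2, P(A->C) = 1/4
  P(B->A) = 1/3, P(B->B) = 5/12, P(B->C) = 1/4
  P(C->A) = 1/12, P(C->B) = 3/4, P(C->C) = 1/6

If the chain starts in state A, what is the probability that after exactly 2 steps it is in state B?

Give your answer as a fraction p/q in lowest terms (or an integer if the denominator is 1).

Computing P^2 by repeated multiplication:
P^1 =
  A: [1/4, 1/2, 1/4]
  B: [1/3, 5/12, 1/4]
  C: [1/12, 3/4, 1/6]
P^2 =
  A: [1/4, 25/48, 11/48]
  B: [35/144, 19/36, 11/48]
  C: [41/144, 23/48, 17/72]

(P^2)[A -> B] = 25/48

Answer: 25/48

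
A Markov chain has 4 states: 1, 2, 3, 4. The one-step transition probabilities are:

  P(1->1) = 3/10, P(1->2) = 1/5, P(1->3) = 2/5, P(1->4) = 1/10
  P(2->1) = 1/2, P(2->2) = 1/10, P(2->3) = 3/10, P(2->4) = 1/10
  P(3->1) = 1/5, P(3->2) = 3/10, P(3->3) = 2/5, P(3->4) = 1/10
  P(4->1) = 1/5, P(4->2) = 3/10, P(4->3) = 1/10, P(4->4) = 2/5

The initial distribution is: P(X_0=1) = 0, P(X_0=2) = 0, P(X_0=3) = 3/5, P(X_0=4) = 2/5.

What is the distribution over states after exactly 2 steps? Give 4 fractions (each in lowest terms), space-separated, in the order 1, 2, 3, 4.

Answer: 31/100 11/50 38/125 83/500

Derivation:
Propagating the distribution step by step (d_{t+1} = d_t * P):
d_0 = (1=0, 2=0, 3=3/5, 4=2/5)
  d_1[1] = 0*3/10 + 0*1/2 + 3/5*1/5 + 2/5*1/5 = 1/5
  d_1[2] = 0*1/5 + 0*1/10 + 3/5*3/10 + 2/5*3/10 = 3/10
  d_1[3] = 0*2/5 + 0*3/10 + 3/5*2/5 + 2/5*1/10 = 7/25
  d_1[4] = 0*1/10 + 0*1/10 + 3/5*1/10 + 2/5*2/5 = 11/50
d_1 = (1=1/5, 2=3/10, 3=7/25, 4=11/50)
  d_2[1] = 1/5*3/10 + 3/10*1/2 + 7/25*1/5 + 11/50*1/5 = 31/100
  d_2[2] = 1/5*1/5 + 3/10*1/10 + 7/25*3/10 + 11/50*3/10 = 11/50
  d_2[3] = 1/5*2/5 + 3/10*3/10 + 7/25*2/5 + 11/50*1/10 = 38/125
  d_2[4] = 1/5*1/10 + 3/10*1/10 + 7/25*1/10 + 11/50*2/5 = 83/500
d_2 = (1=31/100, 2=11/50, 3=38/125, 4=83/500)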